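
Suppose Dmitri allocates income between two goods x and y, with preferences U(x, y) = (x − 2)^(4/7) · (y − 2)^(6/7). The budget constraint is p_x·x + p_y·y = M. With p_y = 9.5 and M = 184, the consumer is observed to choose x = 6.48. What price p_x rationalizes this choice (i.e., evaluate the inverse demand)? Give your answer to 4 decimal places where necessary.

This is Cobb-Douglas in (x−2, y−2): tangency gives 4/7·p_y·(y−2) = 6/7·p_x·(x−2).
After buying the subsistence bundle (2, 2), a share 0.4 of the remaining income goes to x: x* = 2 + 0.4·(M − 2p_x − 2p_y)/p_x.
Set x* = 6.48 in the demand function and solve for p_x: p_x = 12.5.

p_x = 12.5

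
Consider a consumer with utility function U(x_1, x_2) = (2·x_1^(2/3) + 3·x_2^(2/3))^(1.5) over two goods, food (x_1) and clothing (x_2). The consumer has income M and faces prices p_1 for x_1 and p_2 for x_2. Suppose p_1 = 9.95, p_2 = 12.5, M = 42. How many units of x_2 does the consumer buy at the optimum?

Substitute x_2 = (x_2/x_1)·x_1 into the budget: x_1* = M/(p_1 + p_2·(x_2/x_1)).
Numerically x_2/x_1 = 1.702209, so x_1* = 42/(9.95 + 12.5·1.702209) = 1.345 and x_2* = 1.702209·1.345 = 2.2894.

x_2* = 2.2894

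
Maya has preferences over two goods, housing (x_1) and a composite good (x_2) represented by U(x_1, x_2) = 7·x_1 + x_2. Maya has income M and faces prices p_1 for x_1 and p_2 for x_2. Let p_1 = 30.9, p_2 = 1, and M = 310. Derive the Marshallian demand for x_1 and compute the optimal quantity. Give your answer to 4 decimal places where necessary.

Linear utility — the consumer picks whichever good has higher MU/price: 7/30.9 = 0.2265 vs 1/1 = 1.
x_2 gives more utility per dollar, so spend all income on x_2: x_2* = M/p_2, x_1* = 0.
Numerically: x_1* = 0, x_2* = 310.

x_1* = 0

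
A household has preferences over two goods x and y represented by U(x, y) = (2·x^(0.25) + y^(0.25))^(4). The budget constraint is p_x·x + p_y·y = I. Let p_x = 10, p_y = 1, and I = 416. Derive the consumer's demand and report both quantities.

Substitute y = (y/x)·x into the budget: x* = I/(p_x + p_y·(y/x)).
Numerically y/x = 8.54988, so x* = 416/(10 + 1·8.54988) = 22.426 and y* = 8.54988·22.426 = 191.7398.

x* = 22.426, y* = 191.7398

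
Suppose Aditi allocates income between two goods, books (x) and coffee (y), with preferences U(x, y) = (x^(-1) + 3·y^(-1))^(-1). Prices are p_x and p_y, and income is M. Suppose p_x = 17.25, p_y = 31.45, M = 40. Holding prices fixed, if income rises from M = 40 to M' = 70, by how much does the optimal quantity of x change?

Δx* = 0.5209

With the ratio pinned down, the budget gives x* = M/(p_x + p_y·(y/x)) and y* = (y/x)·x*.
Numerically y/x = 1.282758, so x* = 40/(17.25 + 31.45·1.282758) = 0.6945.
At M' = 70: x* = 1.2154. Change: 1.2154 − 0.6945 = 0.5209.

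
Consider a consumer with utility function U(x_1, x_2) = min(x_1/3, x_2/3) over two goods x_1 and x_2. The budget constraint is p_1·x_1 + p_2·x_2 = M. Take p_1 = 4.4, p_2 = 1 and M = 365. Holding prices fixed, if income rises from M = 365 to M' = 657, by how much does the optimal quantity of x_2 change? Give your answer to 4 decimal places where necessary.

Δx_2* = 54.0741

With perfect complements, no substitution: consume in ratio x_1:x_2 = 3:3.
Budget: p_1·x_1 + p_2·x_1 = M, so (3·p_1 + 3·p_2)·x_1 = 3·M.
Demand: x_1*(p_1,p_2,M) = 3·M/(3·p_1 + 3·p_2), x_2* = 3·M/(3·p_1 + 3·p_2).
Here 3·4.4 + 3·1 = 16.2, giving x_2* = 67.5926.
At M' = 657: x_2* = 121.6667. Change: 121.6667 − 67.5926 = 54.0741.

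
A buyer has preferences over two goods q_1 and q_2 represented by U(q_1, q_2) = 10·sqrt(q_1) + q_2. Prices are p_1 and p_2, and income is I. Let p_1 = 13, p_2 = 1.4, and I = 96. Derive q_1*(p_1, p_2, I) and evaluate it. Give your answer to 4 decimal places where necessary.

q_1* = 0.2899

MU_q_1 = 5/√q_1, MU_q_2 = 1. Tangency: 5/√q_1 = p_1/p_2.
Solve: √q_1 = 5·p_2/p_1, so q_1*(p_1,p_2) = (5·p_2/p_1)², and q_2* = (I − p_1·q_1*)/p_2.
Plugging in: q_1* = (5·1.4/13)² = 0.2899.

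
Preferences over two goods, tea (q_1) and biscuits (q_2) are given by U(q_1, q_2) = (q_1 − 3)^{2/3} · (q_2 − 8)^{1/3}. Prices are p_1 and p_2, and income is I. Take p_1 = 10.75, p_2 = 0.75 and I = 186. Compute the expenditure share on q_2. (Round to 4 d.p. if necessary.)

MRS = 2·(q_2−8)/(q_1−3). Tangency with p_1/p_2 gives q_2−8 = (1/2)·(p_1/p_2)·(q_1−3).
After buying the subsistence bundle (3, 8), a share 2/3 of the remaining income goes to q_1: q_1* = 3 + 2/3·(I − 3p_1 − 8p_2)/p_1.
Discretionary income = 186 − 3·10.75 − 8·0.75 = 147.75; q_1* = 3 + 2/3·147.75/10.75 = 12.1628; q_2* = 8 + 1/3·147.75/0.75 = 73.6667.
Expenditure on q_2: 0.75·73.6667 = 55.25; share = 0.297.

share on q_2 = 0.297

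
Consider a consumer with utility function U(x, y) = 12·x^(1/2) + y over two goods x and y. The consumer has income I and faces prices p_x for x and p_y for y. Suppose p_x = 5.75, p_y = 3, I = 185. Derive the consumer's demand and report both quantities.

Utility is quasi-linear in y; the FOC for x is 6/√x = p_x/p_y.
Solve: √x = 6·p_y/p_x, so x*(p_x,p_y) = (6·p_y/p_x)², and y* = (I − p_x·x*)/p_y.
Plugging in: x* = (6·3/5.75)² = 9.7996, y* = 42.8841.

x* = 9.7996, y* = 42.8841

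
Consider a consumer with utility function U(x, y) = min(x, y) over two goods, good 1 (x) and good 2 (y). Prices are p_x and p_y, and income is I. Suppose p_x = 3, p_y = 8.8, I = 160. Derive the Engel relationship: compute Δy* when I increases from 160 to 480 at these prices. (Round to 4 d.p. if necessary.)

Δy* = 27.1186

Leontief preferences: the optimum is at the kink where x/1 = y/1, i.e. y = x.
Budget: p_x·x + p_y·x = I, so (p_x + p_y)·x = I.
Demand: x*(p_x,p_y,I) = I/(p_x + p_y), y* = I/(p_x + p_y).
Here 3 + 8.8 = 11.8, giving y* = 13.5593.
At I' = 480: y* = 40.678. Change: 40.678 − 13.5593 = 27.1186.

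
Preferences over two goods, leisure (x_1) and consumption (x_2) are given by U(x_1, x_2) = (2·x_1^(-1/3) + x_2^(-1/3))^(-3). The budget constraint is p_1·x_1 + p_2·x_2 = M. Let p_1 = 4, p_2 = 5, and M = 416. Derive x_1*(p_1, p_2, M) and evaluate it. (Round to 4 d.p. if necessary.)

MU_x_1 ∝ 2·x_1^(-4/3), MU_x_2 ∝ x_2^(-4/3), so MRS = 2·(x_2/x_1)^(4/3) = p_1/p_2.
Hence x_2/x_1 = ((1/2)·p_1/p_2)^(1/(4/3)), i.e. raised to the 0.75 power.
Substitute x_2 = (x_2/x_1)·x_1 into the budget: x_1* = M/(p_1 + p_2·(x_2/x_1)).
Numerically x_2/x_1 = 0.502973, so x_1* = 416/(4 + 5·0.502973) = 63.854.

x_1* = 63.854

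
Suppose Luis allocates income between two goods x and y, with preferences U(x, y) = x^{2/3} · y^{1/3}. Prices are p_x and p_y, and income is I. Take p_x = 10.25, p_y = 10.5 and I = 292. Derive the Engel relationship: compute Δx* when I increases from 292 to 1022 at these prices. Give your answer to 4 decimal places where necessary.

Δx* = 47.4797

MU_x/MU_y = (2/3·y)/(1/3·x); tangency sets this equal to p_x/p_y.
So 2/3·p_y·y = 1/3·p_x·x; combined with the budget, a share 2/3 of income goes to x.
Demand: x*(p_x,p_y,I) = 2/3·I/p_x and y* = 1/3·I/p_y.
At p_x=10.25, p_y=10.5, I=292: x* = 2/3·292/10.25 = 18.9919.
At I' = 1022: x* = 66.4715. Change: 66.4715 − 18.9919 = 47.4797.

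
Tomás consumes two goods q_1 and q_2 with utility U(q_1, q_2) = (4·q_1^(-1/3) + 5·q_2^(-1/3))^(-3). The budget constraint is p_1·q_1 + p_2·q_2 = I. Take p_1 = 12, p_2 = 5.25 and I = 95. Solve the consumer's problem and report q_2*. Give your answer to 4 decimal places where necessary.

From the CES first-order condition, (4/5)·(q_2/q_1)^(4/3) = p_1/p_2.
Solve for the ratio: q_2/q_1 = [(5/4)·p_1/p_2]^(0.75).
Substitute q_2 = (q_2/q_1)·q_1 into the budget: q_1* = I/(p_1 + p_2·(q_2/q_1)).
Numerically q_2/q_1 = 2.197602, so q_1* = 95/(12 + 5.25·2.197602) = 4.0361 and q_2* = 2.197602·4.0361 = 8.8698.

q_2* = 8.8698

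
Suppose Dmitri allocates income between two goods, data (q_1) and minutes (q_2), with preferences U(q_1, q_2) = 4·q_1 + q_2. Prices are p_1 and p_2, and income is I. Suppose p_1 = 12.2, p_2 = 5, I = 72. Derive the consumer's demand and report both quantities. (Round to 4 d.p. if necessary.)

q_1* = 5.9016, q_2* = 0

Linear utility — the consumer picks whichever good has higher MU/price: 4/12.2 = 0.3279 vs 1/5 = 0.2.
q_1 gives more utility per dollar, so spend all income on q_1: q_1* = I/p_1, q_2* = 0.
Numerically: q_1* = 5.9016, q_2* = 0.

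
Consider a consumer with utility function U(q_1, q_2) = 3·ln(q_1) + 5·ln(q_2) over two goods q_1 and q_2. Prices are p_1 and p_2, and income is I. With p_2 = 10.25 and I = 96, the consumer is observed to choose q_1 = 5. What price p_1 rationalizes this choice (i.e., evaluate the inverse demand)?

Tangency: MRS = (3/5)·q_2/q_1 = p_1/p_2.
Rearranging, p_2·q_2 = (5/3)·p_1·q_1. Substituting into the budget gives p_1·q_1·(1 + (5/3)) = I.
Demand: q_1*(p_1,p_2,I) = 0.375·I/p_1 and q_2* = 0.625·I/p_2.
Set q_1* = 5 in the demand function and solve for p_1: p_1 = 7.2.

p_1 = 7.2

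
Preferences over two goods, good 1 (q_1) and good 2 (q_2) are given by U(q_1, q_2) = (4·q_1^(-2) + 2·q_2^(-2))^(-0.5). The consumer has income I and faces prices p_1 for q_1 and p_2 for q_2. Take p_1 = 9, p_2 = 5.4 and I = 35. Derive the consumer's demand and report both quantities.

Substitute q_2 = (q_2/q_1)·q_1 into the budget: q_1* = I/(p_1 + p_2·(q_2/q_1)).
Numerically q_2/q_1 = 0.941036, so q_1* = 35/(9 + 5.4·0.941036) = 2.4855 and q_2* = 0.941036·2.4855 = 2.339.

q_1* = 2.4855, q_2* = 2.339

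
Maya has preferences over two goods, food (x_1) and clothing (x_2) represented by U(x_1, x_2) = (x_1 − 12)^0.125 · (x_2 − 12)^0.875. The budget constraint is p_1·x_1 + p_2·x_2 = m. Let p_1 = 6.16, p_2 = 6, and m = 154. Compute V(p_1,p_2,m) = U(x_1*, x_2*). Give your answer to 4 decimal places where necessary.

V = 0.9209

Discretionary income = 154 − 12·6.16 − 12·6 = 8.08; x_1* = 12 + 0.125·8.08/6.16 = 12.164; x_2* = 12 + 0.875·8.08/6 = 13.1783.
Utility at the optimum: U(12.164, 13.1783) = 0.9209.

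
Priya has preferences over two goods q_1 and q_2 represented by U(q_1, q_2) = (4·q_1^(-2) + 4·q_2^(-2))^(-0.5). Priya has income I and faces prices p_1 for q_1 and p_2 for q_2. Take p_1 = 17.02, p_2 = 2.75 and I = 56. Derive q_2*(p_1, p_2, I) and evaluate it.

q_2* = 4.6589

With the ratio pinned down, the budget gives q_1* = I/(p_1 + p_2·(q_2/q_1)) and q_2* = (q_2/q_1)·q_1*.
Numerically q_2/q_1 = 1.836012, so q_1* = 56/(17.02 + 2.75·1.836012) = 2.5375 and q_2* = 1.836012·2.5375 = 4.6589.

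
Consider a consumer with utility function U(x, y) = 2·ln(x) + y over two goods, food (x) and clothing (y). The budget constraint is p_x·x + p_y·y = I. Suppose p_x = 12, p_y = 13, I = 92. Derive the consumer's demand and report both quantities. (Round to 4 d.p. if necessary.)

x* = 2.1667, y* = 5.0769

MU_x = 2/x, MU_y = 1. Tangency: 2/x = p_x/p_y.
So x*(p_x,p_y) = 2·p_y/p_x, independent of income; and y* = (I − 2·p_y)/p_y.
At the given prices: x* = 2·13/12 = 2.1667, and y* = 5.0769.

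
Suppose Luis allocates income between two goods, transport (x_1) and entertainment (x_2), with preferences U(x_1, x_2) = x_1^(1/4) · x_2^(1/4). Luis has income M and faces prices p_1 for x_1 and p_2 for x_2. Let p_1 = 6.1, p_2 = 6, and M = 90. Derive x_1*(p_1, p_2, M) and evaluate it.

x_1* = 7.377

Tangency: MRS = x_2/x_1 = p_1/p_2.
So 0.25·p_2·x_2 = 0.25·p_1·x_1; combined with the budget, a share 0.5 of income goes to x_1.
Demand: x_1*(p_1,p_2,M) = 0.5·M/p_1 and x_2* = 0.5·M/p_2.
At p_1=6.1, p_2=6, M=90: x_1* = 0.5·90/6.1 = 7.377.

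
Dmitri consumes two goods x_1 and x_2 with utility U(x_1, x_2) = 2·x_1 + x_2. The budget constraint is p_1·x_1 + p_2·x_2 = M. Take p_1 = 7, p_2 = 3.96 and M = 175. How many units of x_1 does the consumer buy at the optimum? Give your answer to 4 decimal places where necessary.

x_1* = 25

Perfect substitutes: compare marginal utility per dollar. 2/p_1 vs 1/p_2 → 0.2857 vs 0.2525.
x_1 gives more utility per dollar, so spend all income on x_1: x_1* = M/p_1, x_2* = 0.
Numerically: x_1* = 25, x_2* = 0.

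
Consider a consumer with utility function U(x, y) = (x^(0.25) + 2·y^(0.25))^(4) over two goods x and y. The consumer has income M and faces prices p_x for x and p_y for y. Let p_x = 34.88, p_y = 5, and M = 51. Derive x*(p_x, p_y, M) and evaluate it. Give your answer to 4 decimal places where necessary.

Substitute y = (y/x)·x into the budget: x* = M/(p_x + p_y·(y/x)).
Numerically y/x = 33.587831, so x* = 51/(34.88 + 5·33.587831) = 0.2515.

x* = 0.2515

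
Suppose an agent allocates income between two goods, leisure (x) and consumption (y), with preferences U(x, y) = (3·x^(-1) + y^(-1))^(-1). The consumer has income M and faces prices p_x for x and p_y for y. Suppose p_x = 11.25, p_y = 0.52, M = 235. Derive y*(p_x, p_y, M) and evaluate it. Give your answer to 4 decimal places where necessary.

y* = 49.9016

MU_x ∝ 3·x^(-2), MU_y ∝ y^(-2), so MRS = 3·(y/x)^(2) = p_x/p_y.
Solve for the ratio: y/x = [(1/3)·p_x/p_y]^(0.5).
Substitute y = (y/x)·x into the budget: x* = M/(p_x + p_y·(y/x)).
Numerically y/x = 2.685431, so x* = 235/(11.25 + 0.52·2.685431) = 18.5823 and y* = 2.685431·18.5823 = 49.9016.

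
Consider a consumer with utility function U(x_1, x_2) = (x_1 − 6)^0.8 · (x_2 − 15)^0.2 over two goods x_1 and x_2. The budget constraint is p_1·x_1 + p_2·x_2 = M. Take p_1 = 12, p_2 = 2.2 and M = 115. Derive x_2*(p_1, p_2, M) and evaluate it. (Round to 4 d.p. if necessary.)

Let x_1' = x_1−6, x_2' = x_2−15. MRS = 4·x_2'/x_1' = p_1/p_2.
After buying the subsistence bundle (6, 15), a share 0.8 of the remaining income goes to x_1: x_1* = 6 + 0.8·(M − 6p_1 − 15p_2)/p_1.
Discretionary income = 115 − 6·12 − 15·2.2 = 10; x_2* = 15 + 0.2·10/2.2 = 15.9091.

x_2* = 15.9091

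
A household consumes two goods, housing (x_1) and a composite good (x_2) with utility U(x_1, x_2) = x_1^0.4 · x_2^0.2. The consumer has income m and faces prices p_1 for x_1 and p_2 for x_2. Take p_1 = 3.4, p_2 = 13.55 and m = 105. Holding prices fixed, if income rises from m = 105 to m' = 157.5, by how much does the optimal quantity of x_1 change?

The MRS is 2·x_2/x_1. Set MRS = p_1/p_2.
Rearranging, p_2·x_2 = (1/2)·p_1·x_1. Substituting into the budget gives p_1·x_1·(1 + (1/2)) = m.
Demand: x_1*(p_1,p_2,m) = 2/3·m/p_1 and x_2* = 1/3·m/p_2.
At p_1=3.4, p_2=13.55, m=105: x_1* = 2/3·105/3.4 = 20.5882.
At m' = 157.5: x_1* = 30.8824. Change: 30.8824 − 20.5882 = 10.2941.

Δx_1* = 10.2941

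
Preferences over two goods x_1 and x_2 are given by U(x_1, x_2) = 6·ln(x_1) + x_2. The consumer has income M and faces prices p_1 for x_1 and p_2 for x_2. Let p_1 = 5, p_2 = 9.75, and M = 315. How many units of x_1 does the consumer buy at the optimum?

x_1* = 11.7

Set MRS = p_1/p_2: (6/x_1)/1 = p_1/p_2.
So x_1*(p_1,p_2) = 6·p_2/p_1, independent of income; and x_2* = (M − 6·p_2)/p_2.
At the given prices: x_1* = 6·9.75/5 = 11.7.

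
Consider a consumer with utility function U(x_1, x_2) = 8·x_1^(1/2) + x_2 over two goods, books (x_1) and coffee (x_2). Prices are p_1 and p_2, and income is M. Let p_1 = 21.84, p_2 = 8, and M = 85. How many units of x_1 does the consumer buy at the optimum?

Set MRS = p_1/p_2: 4·x_1^(−1/2) = p_1/p_2.
Solve: √x_1 = 4·p_2/p_1, so x_1*(p_1,p_2) = (4·p_2/p_1)², and x_2* = (M − p_1·x_1*)/p_2.
Plugging in: x_1* = (4·8/21.84)² = 2.1468.

x_1* = 2.1468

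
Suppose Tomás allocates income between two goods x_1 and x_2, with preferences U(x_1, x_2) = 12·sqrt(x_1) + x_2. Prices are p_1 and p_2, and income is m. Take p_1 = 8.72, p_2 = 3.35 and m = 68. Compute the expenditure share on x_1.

Set MRS = p_1/p_2: 6·x_1^(−1/2) = p_1/p_2.
Solve: √x_1 = 6·p_2/p_1, so x_1*(p_1,p_2) = (6·p_2/p_1)², and x_2* = (m − p_1·x_1*)/p_2.
Plugging in: x_1* = (6·3.35/8.72)² = 5.3132, x_2* = 6.4682.
Expenditure on x_1: 8.72·5.3132 = 46.3314; share = 0.6813.

share on x_1 = 0.6813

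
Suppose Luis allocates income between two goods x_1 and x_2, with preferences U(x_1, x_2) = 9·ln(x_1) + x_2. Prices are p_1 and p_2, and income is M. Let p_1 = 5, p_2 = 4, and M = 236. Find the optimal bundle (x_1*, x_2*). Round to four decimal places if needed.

x_1* = 7.2, x_2* = 50

Set MRS = p_1/p_2: (9/x_1)/1 = p_1/p_2.
So x_1*(p_1,p_2) = 9·p_2/p_1, independent of income; and x_2* = (M − 9·p_2)/p_2.
At the given prices: x_1* = 9·4/5 = 7.2, and x_2* = 50.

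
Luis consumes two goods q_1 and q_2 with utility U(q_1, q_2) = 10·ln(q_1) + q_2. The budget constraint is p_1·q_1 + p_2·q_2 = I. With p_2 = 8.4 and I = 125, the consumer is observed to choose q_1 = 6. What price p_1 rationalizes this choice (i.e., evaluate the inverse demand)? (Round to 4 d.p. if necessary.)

MU_q_1 = 10/q_1, MU_q_2 = 1. Tangency: 10/q_1 = p_1/p_2.
So q_1*(p_1,p_2) = 10·p_2/p_1, independent of income; and q_2* = (I − 10·p_2)/p_2.
Set q_1* = 6 in the demand function and solve for p_1: p_1 = 14.

p_1 = 14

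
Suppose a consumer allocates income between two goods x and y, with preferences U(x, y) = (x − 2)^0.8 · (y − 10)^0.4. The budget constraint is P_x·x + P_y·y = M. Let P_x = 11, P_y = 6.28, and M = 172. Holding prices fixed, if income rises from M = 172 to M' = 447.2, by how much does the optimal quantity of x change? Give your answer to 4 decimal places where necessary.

Δx* = 16.6788

This is Cobb-Douglas in (x−2, y−10): tangency gives 0.8·P_y·(y−10) = 0.4·P_x·(x−2).
After buying the subsistence bundle (2, 10), a share 2/3 of the remaining income goes to x: x* = 2 + 2/3·(M − 2P_x − 10P_y)/P_x.
Discretionary income = 172 − 2·11 − 10·6.28 = 87.2; x* = 2 + 2/3·87.2/11 = 7.2848.
At M' = 447.2: x* = 23.9636. Change: 23.9636 − 7.2848 = 16.6788.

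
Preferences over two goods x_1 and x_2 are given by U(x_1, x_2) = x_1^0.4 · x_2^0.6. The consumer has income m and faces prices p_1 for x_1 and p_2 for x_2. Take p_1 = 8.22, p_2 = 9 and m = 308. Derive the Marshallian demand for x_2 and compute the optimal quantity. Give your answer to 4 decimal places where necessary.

x_2* = 20.5333

MU_x_1/MU_x_2 = (0.4·x_2)/(0.6·x_1); tangency sets this equal to p_1/p_2.
Rearranging, p_2·x_2 = (3/2)·p_1·x_1. Substituting into the budget gives p_1·x_1·(1 + (3/2)) = m.
Demand: x_1*(p_1,p_2,m) = 0.4·m/p_1 and x_2* = 0.6·m/p_2.
At p_1=8.22, p_2=9, m=308: x_2* = 0.6·308/9 = 20.5333.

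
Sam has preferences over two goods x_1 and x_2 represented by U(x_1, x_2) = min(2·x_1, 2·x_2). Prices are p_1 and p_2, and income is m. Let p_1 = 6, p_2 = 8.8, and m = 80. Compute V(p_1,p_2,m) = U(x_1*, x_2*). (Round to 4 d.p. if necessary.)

V = 10.8108

With perfect complements, no substitution: consume in ratio x_1:x_2 = 2:2.
Budget: p_1·x_1 + p_2·x_1 = m, so (2·p_1 + 2·p_2)·x_1 = 2·m.
Demand: x_1*(p_1,p_2,m) = 2·m/(2·p_1 + 2·p_2), x_2* = 2·m/(2·p_1 + 2·p_2).
Here 2·6 + 2·8.8 = 29.6, giving x_1* = 5.4054 and x_2* = 5.4054.
Utility at the optimum: U(5.4054, 5.4054) = 10.8108.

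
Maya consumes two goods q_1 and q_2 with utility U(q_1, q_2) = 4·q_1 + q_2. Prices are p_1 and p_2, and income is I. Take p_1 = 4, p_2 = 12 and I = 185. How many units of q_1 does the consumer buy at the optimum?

q_1 gives more utility per dollar, so spend all income on q_1: q_1* = I/p_1, q_2* = 0.
Numerically: q_1* = 46.25, q_2* = 0.

q_1* = 46.25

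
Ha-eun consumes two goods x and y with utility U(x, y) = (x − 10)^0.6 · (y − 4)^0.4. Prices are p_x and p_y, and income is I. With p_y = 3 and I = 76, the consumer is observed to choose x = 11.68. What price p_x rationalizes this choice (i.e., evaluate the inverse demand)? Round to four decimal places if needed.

MRS = (3/2)·(y−4)/(x−10). Tangency with p_x/p_y gives y−4 = (2/3)·(p_x/p_y)·(x−10).
Substituting into the budget: x* = 10 + 0.6·(I − 10·p_x − 4·p_y)/p_x, and y* = 4 + 0.4·(…)/p_y.
Set x* = 11.68 in the demand function and solve for p_x: p_x = 5.

p_x = 5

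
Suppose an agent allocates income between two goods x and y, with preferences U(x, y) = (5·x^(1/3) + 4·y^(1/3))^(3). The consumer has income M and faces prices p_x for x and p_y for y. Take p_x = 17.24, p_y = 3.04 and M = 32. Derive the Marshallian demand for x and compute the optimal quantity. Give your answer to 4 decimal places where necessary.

x* = 0.6864

MRS = MU_x/MU_y = (5/4)·(y/x)^(2/3). Set equal to p_x/p_y.
Solve for the ratio: y/x = [(4/5)·p_x/p_y]^(1.5).
With the ratio pinned down, the budget gives x* = M/(p_x + p_y·(y/x)) and y* = (y/x)·x*.
Numerically y/x = 9.663412, so x* = 32/(17.24 + 3.04·9.663412) = 0.6864.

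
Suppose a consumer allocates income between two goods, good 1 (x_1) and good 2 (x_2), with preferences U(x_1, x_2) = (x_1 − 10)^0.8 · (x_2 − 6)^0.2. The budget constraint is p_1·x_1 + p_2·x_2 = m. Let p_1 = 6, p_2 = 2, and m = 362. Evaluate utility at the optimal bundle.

V = 36.5047

MRS = 4·(x_2−6)/(x_1−10). Tangency with p_1/p_2 gives x_2−6 = (1/4)·(p_1/p_2)·(x_1−10).
Substituting into the budget: x_1* = 10 + 0.8·(m − 10·p_1 − 6·p_2)/p_1, and x_2* = 6 + 0.2·(…)/p_2.
Discretionary income = 362 − 10·6 − 6·2 = 290; x_1* = 10 + 0.8·290/6 = 48.6667; x_2* = 6 + 0.2·290/2 = 35.
Utility at the optimum: U(48.6667, 35) = 36.5047.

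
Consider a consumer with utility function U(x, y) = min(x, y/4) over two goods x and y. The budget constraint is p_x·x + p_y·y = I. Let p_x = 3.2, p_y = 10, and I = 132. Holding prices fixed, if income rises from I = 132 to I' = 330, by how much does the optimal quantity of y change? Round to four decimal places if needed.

Δy* = 18.3333

Demand: x*(p_x,p_y,I) = I/(p_x + 4·p_y), y* = 4·I/(p_x + 4·p_y).
Here 3.2 + 4·10 = 43.2, giving y* = 12.2222.
At I' = 330: y* = 30.5556. Change: 30.5556 − 12.2222 = 18.3333.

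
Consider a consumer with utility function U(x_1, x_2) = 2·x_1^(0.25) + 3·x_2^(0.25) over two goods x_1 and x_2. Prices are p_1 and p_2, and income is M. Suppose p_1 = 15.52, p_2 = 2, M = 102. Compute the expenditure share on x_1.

share on x_1 = 0.2273

With the ratio pinned down, the budget gives x_1* = M/(p_1 + p_2·(x_2/x_1)) and x_2* = (x_2/x_1)·x_1*.
Numerically x_2/x_1 = 26.379748, so x_1* = 102/(15.52 + 2·26.379748) = 1.4939 and x_2* = 26.379748·1.4939 = 39.4076.
Expenditure on x_1: 15.52·1.4939 = 23.1847; share = 0.2273.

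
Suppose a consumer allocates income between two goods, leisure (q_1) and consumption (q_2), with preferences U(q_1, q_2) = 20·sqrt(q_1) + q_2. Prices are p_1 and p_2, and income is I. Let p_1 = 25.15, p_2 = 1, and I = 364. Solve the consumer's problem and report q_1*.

q_1* = 0.1581

MU_q_1 = 10/√q_1, MU_q_2 = 1. Tangency: 10/√q_1 = p_1/p_2.
Thus q_1* = (10·p_2/p_1)² — independent of I — with the rest of income spent on q_2.
Plugging in: q_1* = (10·1/25.15)² = 0.1581.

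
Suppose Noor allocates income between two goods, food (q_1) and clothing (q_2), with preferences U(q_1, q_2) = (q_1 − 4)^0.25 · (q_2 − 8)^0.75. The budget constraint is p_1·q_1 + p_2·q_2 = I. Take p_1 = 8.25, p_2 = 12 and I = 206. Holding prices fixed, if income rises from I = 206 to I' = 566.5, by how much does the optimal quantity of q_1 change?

Δq_1* = 10.9242

This is Cobb-Douglas in (q_1−4, q_2−8): tangency gives 0.25·p_2·(q_2−8) = 0.75·p_1·(q_1−4).
Substituting into the budget: q_1* = 4 + 0.25·(I − 4·p_1 − 8·p_2)/p_1, and q_2* = 8 + 0.75·(…)/p_2.
Discretionary income = 206 − 4·8.25 − 8·12 = 77; q_1* = 4 + 0.25·77/8.25 = 6.3333.
At I' = 566.5: q_1* = 17.2576. Change: 17.2576 − 6.3333 = 10.9242.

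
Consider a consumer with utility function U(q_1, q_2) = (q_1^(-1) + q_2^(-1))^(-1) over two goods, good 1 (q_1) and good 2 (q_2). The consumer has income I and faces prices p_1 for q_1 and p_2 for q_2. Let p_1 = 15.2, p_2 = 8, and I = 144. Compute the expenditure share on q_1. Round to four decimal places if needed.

share on q_1 = 0.5796

MRS = MU_q_1/MU_q_2 = (q_2/q_1)^(2). Set equal to p_1/p_2.
Solve for the ratio: q_2/q_1 = [p_1/p_2]^(0.5).
With the ratio pinned down, the budget gives q_1* = I/(p_1 + p_2·(q_2/q_1)) and q_2* = (q_2/q_1)·q_1*.
Numerically q_2/q_1 = 1.378405, so q_1* = 144/(15.2 + 8·1.378405) = 5.4905 and q_2* = 1.378405·5.4905 = 7.5681.
Expenditure on q_1: 15.2·5.4905 = 83.4552; share = 0.5796.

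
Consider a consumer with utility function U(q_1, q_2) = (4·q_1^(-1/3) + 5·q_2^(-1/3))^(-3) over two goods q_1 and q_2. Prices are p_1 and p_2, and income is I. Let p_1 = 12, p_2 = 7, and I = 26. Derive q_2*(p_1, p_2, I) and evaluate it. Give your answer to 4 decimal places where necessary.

q_2* = 1.8874

Numerically q_2/q_1 = 1.771107, so q_1* = 26/(12 + 7·1.771107) = 1.0657 and q_2* = 1.771107·1.0657 = 1.8874.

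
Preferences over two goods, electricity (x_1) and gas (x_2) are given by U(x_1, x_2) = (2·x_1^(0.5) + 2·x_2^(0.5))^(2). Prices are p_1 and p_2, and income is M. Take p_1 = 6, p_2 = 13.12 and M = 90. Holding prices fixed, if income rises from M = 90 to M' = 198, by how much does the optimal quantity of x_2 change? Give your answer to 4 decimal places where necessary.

Δx_2* = 2.5832

With the ratio pinned down, the budget gives x_1* = M/(p_1 + p_2·(x_2/x_1)) and x_2* = (x_2/x_1)·x_1*.
Numerically x_2/x_1 = 0.209139, so x_1* = 90/(6 + 13.12·0.209139) = 10.2929 and x_2* = 0.209139·10.2929 = 2.1526.
At M' = 198: x_2* = 4.7358. Change: 4.7358 − 2.1526 = 2.5832.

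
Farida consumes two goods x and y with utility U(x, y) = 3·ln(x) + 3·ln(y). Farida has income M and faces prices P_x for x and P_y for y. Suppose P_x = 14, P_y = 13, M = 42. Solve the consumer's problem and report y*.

Demand: x*(P_x,P_y,M) = 0.5·M/P_x and y* = 0.5·M/P_y.
At P_x=14, P_y=13, M=42: y* = 0.5·42/13 = 1.6154.

y* = 1.6154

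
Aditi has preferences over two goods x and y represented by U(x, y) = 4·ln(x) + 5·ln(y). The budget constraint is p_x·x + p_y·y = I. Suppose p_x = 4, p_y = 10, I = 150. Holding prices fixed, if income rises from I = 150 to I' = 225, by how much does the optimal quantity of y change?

Δy* = 4.1667

Demand: x*(p_x,p_y,I) = 4/9·I/p_x and y* = 5/9·I/p_y.
At p_x=4, p_y=10, I=150: y* = 5/9·150/10 = 8.3333.
At I' = 225: y* = 12.5. Change: 12.5 − 8.3333 = 4.1667.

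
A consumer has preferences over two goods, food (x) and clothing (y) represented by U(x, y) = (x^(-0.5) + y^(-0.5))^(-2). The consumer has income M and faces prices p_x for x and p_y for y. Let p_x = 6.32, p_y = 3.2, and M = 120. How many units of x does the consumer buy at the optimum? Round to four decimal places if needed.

MU_x ∝ x^(-1.5), MU_y ∝ y^(-1.5), so MRS = (y/x)^(1.5) = p_x/p_y.
Solve for the ratio: y/x = [p_x/p_y]^(2/3).
Substitute y = (y/x)·x into the budget: x* = M/(p_x + p_y·(y/x)).
Numerically y/x = 1.574145, so x* = 120/(6.32 + 3.2·1.574145) = 10.5659.

x* = 10.5659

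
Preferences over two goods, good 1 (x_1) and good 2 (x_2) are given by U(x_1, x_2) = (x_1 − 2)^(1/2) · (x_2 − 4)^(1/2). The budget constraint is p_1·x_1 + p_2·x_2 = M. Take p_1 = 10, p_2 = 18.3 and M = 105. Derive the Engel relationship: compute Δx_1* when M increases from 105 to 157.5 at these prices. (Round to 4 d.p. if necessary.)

MRS = (x_2−4)/(x_1−2). Tangency with p_1/p_2 gives x_2−4 = (p_1/p_2)·(x_1−2).
After buying the subsistence bundle (2, 4), a share 0.5 of the remaining income goes to x_1: x_1* = 2 + 0.5·(M − 2p_1 − 4p_2)/p_1.
Discretionary income = 105 − 2·10 − 4·18.3 = 11.8; x_1* = 2 + 0.5·11.8/10 = 2.59.
At M' = 157.5: x_1* = 5.215. Change: 5.215 − 2.59 = 2.625.

Δx_1* = 2.625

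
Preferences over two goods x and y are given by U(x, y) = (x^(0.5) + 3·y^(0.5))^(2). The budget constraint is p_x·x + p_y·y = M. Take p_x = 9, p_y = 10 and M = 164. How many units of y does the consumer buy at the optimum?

MU_x ∝ x^(-0.5), MU_y ∝ 3·y^(-0.5), so MRS = (1/3)·(y/x)^(0.5) = p_x/p_y.
Solve for the ratio: y/x = [3·p_x/p_y]^(2).
With the ratio pinned down, the budget gives x* = M/(p_x + p_y·(y/x)) and y* = (y/x)·x*.
Numerically y/x = 7.29, so x* = 164/(9 + 10·7.29) = 2.0024 and y* = 7.29·2.0024 = 14.5978.

y* = 14.5978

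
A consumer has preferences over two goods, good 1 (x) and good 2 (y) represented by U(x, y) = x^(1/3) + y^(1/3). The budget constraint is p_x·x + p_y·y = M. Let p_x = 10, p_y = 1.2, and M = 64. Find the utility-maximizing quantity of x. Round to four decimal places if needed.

MU_x ∝ x^(-2/3), MU_y ∝ y^(-2/3), so MRS = (y/x)^(2/3) = p_x/p_y.
Hence y/x = (p_x/p_y)^(1/(2/3)), i.e. raised to the 1.5 power.
With the ratio pinned down, the budget gives x* = M/(p_x + p_y·(y/x)) and y* = (y/x)·x*.
Numerically y/x = 24.056261, so x* = 64/(10 + 1.2·24.056261) = 1.6466.

x* = 1.6466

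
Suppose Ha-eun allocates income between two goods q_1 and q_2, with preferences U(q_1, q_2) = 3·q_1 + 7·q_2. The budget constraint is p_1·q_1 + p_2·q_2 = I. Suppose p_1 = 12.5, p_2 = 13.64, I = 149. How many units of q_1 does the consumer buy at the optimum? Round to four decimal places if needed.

Linear utility — the consumer picks whichever good has higher MU/price: 3/12.5 = 0.24 vs 7/13.64 = 0.5132.
q_2 gives more utility per dollar, so spend all income on q_2: q_2* = I/p_2, q_1* = 0.
Numerically: q_1* = 0, q_2* = 10.9238.

q_1* = 0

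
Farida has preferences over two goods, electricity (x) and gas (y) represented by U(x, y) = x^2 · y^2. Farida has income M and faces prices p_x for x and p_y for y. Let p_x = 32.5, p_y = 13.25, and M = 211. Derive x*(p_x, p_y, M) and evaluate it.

x* = 3.2462

The MRS is y/x. Set MRS = p_x/p_y.
So 2·p_y·y = 2·p_x·x; combined with the budget, a share 0.5 of income goes to x.
Demand: x*(p_x,p_y,M) = 0.5·M/p_x and y* = 0.5·M/p_y.
At p_x=32.5, p_y=13.25, M=211: x* = 0.5·211/32.5 = 3.2462.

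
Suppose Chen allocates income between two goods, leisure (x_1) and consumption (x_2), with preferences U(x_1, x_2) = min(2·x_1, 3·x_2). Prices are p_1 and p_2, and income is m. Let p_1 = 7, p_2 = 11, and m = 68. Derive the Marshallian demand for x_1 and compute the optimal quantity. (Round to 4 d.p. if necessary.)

x_1* = 4.7442

With perfect complements, no substitution: consume in ratio x_1:x_2 = 3:2.
Budget: p_1·x_1 + p_2·(2/3)·x_1 = m, so (3·p_1 + 2·p_2)·x_1 = 3·m.
Demand: x_1*(p_1,p_2,m) = 3·m/(3·p_1 + 2·p_2), x_2* = 2·m/(3·p_1 + 2·p_2).
Here 3·7 + 2·11 = 43, giving x_1* = 4.7442.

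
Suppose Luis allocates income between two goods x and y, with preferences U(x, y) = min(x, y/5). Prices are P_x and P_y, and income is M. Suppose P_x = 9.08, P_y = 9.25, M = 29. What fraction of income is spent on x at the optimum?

share on x = 0.1641

With perfect complements, no substitution: consume in ratio x:y = 1:5.
Budget: P_x·x + P_y·5·x = M, so (P_x + 5·P_y)·x = M.
Demand: x*(P_x,P_y,M) = M/(P_x + 5·P_y), y* = 5·M/(P_x + 5·P_y).
Here 9.08 + 5·9.25 = 55.33, giving x* = 0.5241 and y* = 2.6206.
Expenditure on x: 9.08·0.5241 = 4.7591; share = 0.1641.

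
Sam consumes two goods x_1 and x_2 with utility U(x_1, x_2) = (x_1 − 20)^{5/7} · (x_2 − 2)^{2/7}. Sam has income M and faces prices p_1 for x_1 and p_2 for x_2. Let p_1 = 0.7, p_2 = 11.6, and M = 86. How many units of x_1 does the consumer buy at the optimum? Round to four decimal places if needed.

x_1* = 69.7959

This is Cobb-Douglas in (x_1−20, x_2−2): tangency gives 5/7·p_2·(x_2−2) = 2/7·p_1·(x_1−20).
After buying the subsistence bundle (20, 2), a share 5/7 of the remaining income goes to x_1: x_1* = 20 + 5/7·(M − 20p_1 − 2p_2)/p_1.
Discretionary income = 86 − 20·0.7 − 2·11.6 = 48.8; x_1* = 20 + 5/7·48.8/0.7 = 69.7959.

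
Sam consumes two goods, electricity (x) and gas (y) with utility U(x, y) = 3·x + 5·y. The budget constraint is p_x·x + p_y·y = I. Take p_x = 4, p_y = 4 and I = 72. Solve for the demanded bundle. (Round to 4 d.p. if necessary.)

x* = 0, y* = 18

Numerically: x* = 0, y* = 18.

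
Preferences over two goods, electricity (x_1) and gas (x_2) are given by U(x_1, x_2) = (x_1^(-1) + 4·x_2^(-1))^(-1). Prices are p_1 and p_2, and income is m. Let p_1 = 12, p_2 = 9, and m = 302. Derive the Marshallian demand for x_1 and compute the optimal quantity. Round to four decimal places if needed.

MRS = MU_x_1/MU_x_2 = (1/4)·(x_2/x_1)^(2). Set equal to p_1/p_2.
Hence x_2/x_1 = (4·p_1/p_2)^(1/(2)), i.e. raised to the 0.5 power.
With the ratio pinned down, the budget gives x_1* = m/(p_1 + p_2·(x_2/x_1)) and x_2* = (x_2/x_1)·x_1*.
Numerically x_2/x_1 = 2.309401, so x_1* = 302/(12 + 9·2.309401) = 9.2116.

x_1* = 9.2116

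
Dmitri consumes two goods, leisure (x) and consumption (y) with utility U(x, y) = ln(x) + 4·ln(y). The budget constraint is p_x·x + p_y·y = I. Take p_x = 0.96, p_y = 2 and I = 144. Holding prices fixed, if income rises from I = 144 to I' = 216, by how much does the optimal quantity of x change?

Tangency: MRS = (1/4)·y/x = p_x/p_y.
Rearranging, p_y·y = 4·p_x·x. Substituting into the budget gives p_x·x·(1 + 4) = I.
Demand: x*(p_x,p_y,I) = 0.2·I/p_x and y* = 0.8·I/p_y.
At p_x=0.96, p_y=2, I=144: x* = 0.2·144/0.96 = 30.
At I' = 216: x* = 45. Change: 45 − 30 = 15.

Δx* = 15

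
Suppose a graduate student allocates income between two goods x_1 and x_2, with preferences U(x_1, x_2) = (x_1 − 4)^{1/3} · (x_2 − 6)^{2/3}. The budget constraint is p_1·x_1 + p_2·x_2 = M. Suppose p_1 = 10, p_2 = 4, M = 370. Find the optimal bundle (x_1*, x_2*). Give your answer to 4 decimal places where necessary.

x_1* = 14.2, x_2* = 57

MRS = (1/2)·(x_2−6)/(x_1−4). Tangency with p_1/p_2 gives x_2−6 = 2·(p_1/p_2)·(x_1−4).
Substituting into the budget: x_1* = 4 + 1/3·(M − 4·p_1 − 6·p_2)/p_1, and x_2* = 6 + 2/3·(…)/p_2.
Discretionary income = 370 − 4·10 − 6·4 = 306; x_1* = 4 + 1/3·306/10 = 14.2; x_2* = 6 + 2/3·306/4 = 57.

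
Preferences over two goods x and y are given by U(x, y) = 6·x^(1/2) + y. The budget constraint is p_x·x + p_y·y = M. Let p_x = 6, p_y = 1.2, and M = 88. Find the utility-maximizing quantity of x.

Set MRS = p_x/p_y: 3·x^(−1/2) = p_x/p_y.
Thus x* = (3·p_y/p_x)² — independent of M — with the rest of income spent on y.
Plugging in: x* = (3·1.2/6)² = 0.36.

x* = 0.36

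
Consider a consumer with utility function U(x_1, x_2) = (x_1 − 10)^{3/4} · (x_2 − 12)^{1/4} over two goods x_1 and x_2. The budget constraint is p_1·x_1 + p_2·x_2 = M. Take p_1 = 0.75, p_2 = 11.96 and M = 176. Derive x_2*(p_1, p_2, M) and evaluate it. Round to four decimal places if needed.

Let x_1' = x_1−10, x_2' = x_2−12. MRS = 3·x_2'/x_1' = p_1/p_2.
Substituting into the budget: x_1* = 10 + 0.75·(M − 10·p_1 − 12·p_2)/p_1, and x_2* = 12 + 0.25·(…)/p_2.
Discretionary income = 176 − 10·0.75 − 12·11.96 = 24.98; x_2* = 12 + 0.25·24.98/11.96 = 12.5222.

x_2* = 12.5222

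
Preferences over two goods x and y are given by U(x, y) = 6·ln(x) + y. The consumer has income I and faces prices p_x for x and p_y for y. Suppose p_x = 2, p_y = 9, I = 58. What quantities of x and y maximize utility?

x* = 27, y* = 0.4444

Set MRS = p_x/p_y: (6/x)/1 = p_x/p_y.
So x*(p_x,p_y) = 6·p_y/p_x, independent of income; and y* = (I − 6·p_y)/p_y.
At the given prices: x* = 6·9/2 = 27, and y* = 0.4444.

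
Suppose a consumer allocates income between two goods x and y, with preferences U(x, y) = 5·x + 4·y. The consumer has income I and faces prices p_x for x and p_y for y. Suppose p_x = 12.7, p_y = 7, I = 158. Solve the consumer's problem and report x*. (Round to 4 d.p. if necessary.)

Perfect substitutes: compare marginal utility per dollar. 5/p_x vs 4/p_y → 0.3937 vs 0.5714.
y gives more utility per dollar, so spend all income on y: y* = I/p_y, x* = 0.
Numerically: x* = 0, y* = 22.5714.

x* = 0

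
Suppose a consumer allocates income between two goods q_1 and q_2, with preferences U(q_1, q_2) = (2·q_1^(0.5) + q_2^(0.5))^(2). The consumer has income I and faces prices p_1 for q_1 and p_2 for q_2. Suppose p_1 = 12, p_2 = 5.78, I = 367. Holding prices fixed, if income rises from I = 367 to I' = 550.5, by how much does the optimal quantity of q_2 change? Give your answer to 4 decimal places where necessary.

From the CES first-order condition, 2·(q_2/q_1)^(0.5) = p_1/p_2.
Solve for the ratio: q_2/q_1 = [(1/2)·p_1/p_2]^(2).
With the ratio pinned down, the budget gives q_1* = I/(p_1 + p_2·(q_2/q_1)) and q_2* = (q_2/q_1)·q_1*.
Numerically q_2/q_1 = 1.077573, so q_1* = 367/(12 + 5.78·1.077573) = 20.1334 and q_2* = 1.077573·20.1334 = 21.6953.
At I' = 550.5: q_2* = 32.5429. Change: 32.5429 − 21.6953 = 10.8476.

Δq_2* = 10.8476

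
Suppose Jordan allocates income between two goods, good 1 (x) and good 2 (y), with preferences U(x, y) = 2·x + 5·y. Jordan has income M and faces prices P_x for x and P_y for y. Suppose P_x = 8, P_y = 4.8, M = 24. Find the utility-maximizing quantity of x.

Numerically: x* = 0, y* = 5.

x* = 0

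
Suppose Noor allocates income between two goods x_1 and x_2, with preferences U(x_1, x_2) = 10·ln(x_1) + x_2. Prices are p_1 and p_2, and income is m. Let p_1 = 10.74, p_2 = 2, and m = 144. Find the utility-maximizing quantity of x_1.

Set MRS = p_1/p_2: (10/x_1)/1 = p_1/p_2.
So x_1*(p_1,p_2) = 10·p_2/p_1, independent of income; and x_2* = (m − 10·p_2)/p_2.
At the given prices: x_1* = 10·2/10.74 = 1.8622.

x_1* = 1.8622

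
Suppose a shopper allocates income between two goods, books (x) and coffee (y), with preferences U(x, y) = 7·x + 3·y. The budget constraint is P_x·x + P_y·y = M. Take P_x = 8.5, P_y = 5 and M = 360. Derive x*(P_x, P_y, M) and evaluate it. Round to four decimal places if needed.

x* = 42.3529

Linear utility — the consumer picks whichever good has higher MU/price: 7/8.5 = 0.8235 vs 3/5 = 0.6.
x gives more utility per dollar, so spend all income on x: x* = M/P_x, y* = 0.
Numerically: x* = 42.3529, y* = 0.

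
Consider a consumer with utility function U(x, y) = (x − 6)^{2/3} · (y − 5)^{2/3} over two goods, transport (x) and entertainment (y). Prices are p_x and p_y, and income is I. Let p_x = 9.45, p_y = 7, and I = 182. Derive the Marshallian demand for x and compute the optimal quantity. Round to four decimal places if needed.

After buying the subsistence bundle (6, 5), a share 0.5 of the remaining income goes to x: x* = 6 + 0.5·(I − 6p_x − 5p_y)/p_x.
Discretionary income = 182 − 6·9.45 − 5·7 = 90.3; x* = 6 + 0.5·90.3/9.45 = 10.7778.

x* = 10.7778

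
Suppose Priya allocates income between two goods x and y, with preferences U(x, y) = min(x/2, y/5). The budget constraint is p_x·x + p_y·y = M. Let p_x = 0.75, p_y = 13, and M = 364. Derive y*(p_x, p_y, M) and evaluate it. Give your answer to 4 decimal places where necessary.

y* = 27.3684

Leontief preferences: the optimum is at the kink where x/2 = y/5, i.e. y = (5/2)·x.
Budget: p_x·x + p_y·(5/2)·x = M, so (2·p_x + 5·p_y)·x = 2·M.
Demand: x*(p_x,p_y,M) = 2·M/(2·p_x + 5·p_y), y* = 5·M/(2·p_x + 5·p_y).
Here 2·0.75 + 5·13 = 66.5, giving y* = 27.3684.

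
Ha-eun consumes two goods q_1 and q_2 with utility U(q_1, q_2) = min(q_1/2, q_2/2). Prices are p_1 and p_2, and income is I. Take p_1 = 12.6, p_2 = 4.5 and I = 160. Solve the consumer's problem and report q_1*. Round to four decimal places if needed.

Here 2·12.6 + 2·4.5 = 34.2, giving q_1* = 9.3567.

q_1* = 9.3567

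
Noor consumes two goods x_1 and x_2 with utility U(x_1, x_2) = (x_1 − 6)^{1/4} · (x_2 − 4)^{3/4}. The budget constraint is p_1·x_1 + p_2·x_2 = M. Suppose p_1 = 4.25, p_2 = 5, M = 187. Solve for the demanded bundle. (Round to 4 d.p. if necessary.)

x_1* = 14.3235, x_2* = 25.225

This is Cobb-Douglas in (x_1−6, x_2−4): tangency gives 0.25·p_2·(x_2−4) = 0.75·p_1·(x_1−6).
After buying the subsistence bundle (6, 4), a share 0.25 of the remaining income goes to x_1: x_1* = 6 + 0.25·(M − 6p_1 − 4p_2)/p_1.
Discretionary income = 187 − 6·4.25 − 4·5 = 141.5; x_1* = 6 + 0.25·141.5/4.25 = 14.3235; x_2* = 4 + 0.75·141.5/5 = 25.225.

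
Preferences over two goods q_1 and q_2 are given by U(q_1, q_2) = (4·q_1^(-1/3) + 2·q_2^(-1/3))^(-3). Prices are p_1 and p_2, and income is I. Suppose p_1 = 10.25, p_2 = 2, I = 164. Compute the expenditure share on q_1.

From the CES first-order condition, 2·(q_2/q_1)^(4/3) = p_1/p_2.
Solve for the ratio: q_2/q_1 = [(1/2)·p_1/p_2]^(0.75).
With the ratio pinned down, the budget gives q_1* = I/(p_1 + p_2·(q_2/q_1)) and q_2* = (q_2/q_1)·q_1*.
Numerically q_2/q_1 = 2.02534, so q_1* = 164/(10.25 + 2·2.02534) = 11.468 and q_2* = 2.02534·11.468 = 23.2266.
Expenditure on q_1: 10.25·11.468 = 117.5469; share = 0.7167.

share on q_1 = 0.7167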